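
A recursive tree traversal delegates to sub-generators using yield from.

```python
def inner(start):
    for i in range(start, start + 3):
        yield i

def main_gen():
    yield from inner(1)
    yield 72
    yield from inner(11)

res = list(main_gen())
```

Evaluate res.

Step 1: main_gen() delegates to inner(1):
  yield 1
  yield 2
  yield 3
Step 2: yield 72
Step 3: Delegates to inner(11):
  yield 11
  yield 12
  yield 13
Therefore res = [1, 2, 3, 72, 11, 12, 13].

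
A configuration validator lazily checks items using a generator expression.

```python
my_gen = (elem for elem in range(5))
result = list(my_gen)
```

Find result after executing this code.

Step 1: Generator expression iterates range(5): [0, 1, 2, 3, 4].
Step 2: list() collects all values.
Therefore result = [0, 1, 2, 3, 4].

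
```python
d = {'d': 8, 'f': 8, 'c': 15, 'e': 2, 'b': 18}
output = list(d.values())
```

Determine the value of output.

Step 1: d.values() returns the dictionary values in insertion order.
Therefore output = [8, 8, 15, 2, 18].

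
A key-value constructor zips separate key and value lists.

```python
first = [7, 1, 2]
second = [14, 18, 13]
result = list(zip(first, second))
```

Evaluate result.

Step 1: zip pairs elements at same index:
  Index 0: (7, 14)
  Index 1: (1, 18)
  Index 2: (2, 13)
Therefore result = [(7, 14), (1, 18), (2, 13)].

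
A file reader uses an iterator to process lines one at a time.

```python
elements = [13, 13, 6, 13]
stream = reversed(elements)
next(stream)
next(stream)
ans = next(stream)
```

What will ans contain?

Step 1: reversed([13, 13, 6, 13]) gives iterator: [13, 6, 13, 13].
Step 2: First next() = 13, second next() = 6.
Step 3: Third next() = 13.
Therefore ans = 13.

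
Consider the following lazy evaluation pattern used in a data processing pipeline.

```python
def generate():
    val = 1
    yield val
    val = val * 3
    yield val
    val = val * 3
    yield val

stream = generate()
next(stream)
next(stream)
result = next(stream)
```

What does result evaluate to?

Step 1: Trace through generator execution:
  Yield 1: val starts at 1, yield 1
  Yield 2: val = 1 * 3 = 3, yield 3
  Yield 3: val = 3 * 3 = 9, yield 9
Step 2: First next() gets 1, second next() gets the second value, third next() yields 9.
Therefore result = 9.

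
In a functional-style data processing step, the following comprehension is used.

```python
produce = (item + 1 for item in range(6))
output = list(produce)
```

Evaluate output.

Step 1: For each item in range(6), compute item+1:
  item=0: 0+1 = 1
  item=1: 1+1 = 2
  item=2: 2+1 = 3
  item=3: 3+1 = 4
  item=4: 4+1 = 5
  item=5: 5+1 = 6
Therefore output = [1, 2, 3, 4, 5, 6].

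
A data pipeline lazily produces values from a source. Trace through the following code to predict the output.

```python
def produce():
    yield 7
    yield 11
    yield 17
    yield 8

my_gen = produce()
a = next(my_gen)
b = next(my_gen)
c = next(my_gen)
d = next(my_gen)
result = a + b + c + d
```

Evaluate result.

Step 1: Create generator and consume all values:
  a = next(my_gen) = 7
  b = next(my_gen) = 11
  c = next(my_gen) = 17
  d = next(my_gen) = 8
Step 2: result = 7 + 11 + 17 + 8 = 43.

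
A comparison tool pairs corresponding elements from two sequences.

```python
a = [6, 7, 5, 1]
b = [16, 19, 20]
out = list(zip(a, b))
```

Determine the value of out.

Step 1: zip stops at shortest (len(a)=4, len(b)=3):
  Index 0: (6, 16)
  Index 1: (7, 19)
  Index 2: (5, 20)
Step 2: Last element of a (1) has no pair, dropped.
Therefore out = [(6, 16), (7, 19), (5, 20)].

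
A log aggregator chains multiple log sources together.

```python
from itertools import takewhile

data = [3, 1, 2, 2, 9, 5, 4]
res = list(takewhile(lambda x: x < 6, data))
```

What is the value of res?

Step 1: takewhile stops at first element >= 6:
  3 < 6: take
  1 < 6: take
  2 < 6: take
  2 < 6: take
  9 >= 6: stop
Therefore res = [3, 1, 2, 2].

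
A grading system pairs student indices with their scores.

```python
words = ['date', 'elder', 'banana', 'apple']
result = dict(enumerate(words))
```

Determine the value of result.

Step 1: enumerate pairs indices with words:
  0 -> 'date'
  1 -> 'elder'
  2 -> 'banana'
  3 -> 'apple'
Therefore result = {0: 'date', 1: 'elder', 2: 'banana', 3: 'apple'}.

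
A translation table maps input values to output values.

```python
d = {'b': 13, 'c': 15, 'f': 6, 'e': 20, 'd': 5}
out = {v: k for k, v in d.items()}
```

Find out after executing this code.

Step 1: Invert dict (swap keys and values):
  'b': 13 -> 13: 'b'
  'c': 15 -> 15: 'c'
  'f': 6 -> 6: 'f'
  'e': 20 -> 20: 'e'
  'd': 5 -> 5: 'd'
Therefore out = {13: 'b', 15: 'c', 6: 'f', 20: 'e', 5: 'd'}.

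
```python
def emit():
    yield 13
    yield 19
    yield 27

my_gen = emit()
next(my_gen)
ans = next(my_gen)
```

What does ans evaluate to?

Step 1: emit() creates a generator.
Step 2: next(my_gen) yields 13 (consumed and discarded).
Step 3: next(my_gen) yields 19, assigned to ans.
Therefore ans = 19.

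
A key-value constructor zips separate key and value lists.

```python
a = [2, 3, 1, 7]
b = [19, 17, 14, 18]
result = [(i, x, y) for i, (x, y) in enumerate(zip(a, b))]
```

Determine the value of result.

Step 1: enumerate(zip(a, b)) gives index with paired elements:
  i=0: (2, 19)
  i=1: (3, 17)
  i=2: (1, 14)
  i=3: (7, 18)
Therefore result = [(0, 2, 19), (1, 3, 17), (2, 1, 14), (3, 7, 18)].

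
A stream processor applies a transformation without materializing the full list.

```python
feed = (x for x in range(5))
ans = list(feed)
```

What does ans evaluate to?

Step 1: Generator expression iterates range(5): [0, 1, 2, 3, 4].
Step 2: list() collects all values.
Therefore ans = [0, 1, 2, 3, 4].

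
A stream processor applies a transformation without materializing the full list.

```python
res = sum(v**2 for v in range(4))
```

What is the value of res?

Step 1: Compute v**2 for each v in range(4):
  v=0: 0**2 = 0
  v=1: 1**2 = 1
  v=2: 2**2 = 4
  v=3: 3**2 = 9
Step 2: sum = 0 + 1 + 4 + 9 = 14.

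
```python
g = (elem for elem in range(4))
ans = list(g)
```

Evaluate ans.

Step 1: Generator expression iterates range(4): [0, 1, 2, 3].
Step 2: list() collects all values.
Therefore ans = [0, 1, 2, 3].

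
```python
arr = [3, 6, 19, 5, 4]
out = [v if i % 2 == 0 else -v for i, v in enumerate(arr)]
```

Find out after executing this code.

Step 1: For each (i, v), keep v if i is even, negate if odd:
  i=0 (even): keep 3
  i=1 (odd): negate to -6
  i=2 (even): keep 19
  i=3 (odd): negate to -5
  i=4 (even): keep 4
Therefore out = [3, -6, 19, -5, 4].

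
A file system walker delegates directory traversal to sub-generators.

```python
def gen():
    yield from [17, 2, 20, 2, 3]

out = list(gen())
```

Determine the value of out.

Step 1: yield from delegates to the iterable, yielding each element.
Step 2: Collected values: [17, 2, 20, 2, 3].
Therefore out = [17, 2, 20, 2, 3].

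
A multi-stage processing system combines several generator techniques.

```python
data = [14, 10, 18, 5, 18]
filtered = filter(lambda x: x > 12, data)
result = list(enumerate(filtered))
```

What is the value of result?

Step 1: Filter [14, 10, 18, 5, 18] for > 12: [14, 18, 18].
Step 2: enumerate re-indexes from 0: [(0, 14), (1, 18), (2, 18)].
Therefore result = [(0, 14), (1, 18), (2, 18)].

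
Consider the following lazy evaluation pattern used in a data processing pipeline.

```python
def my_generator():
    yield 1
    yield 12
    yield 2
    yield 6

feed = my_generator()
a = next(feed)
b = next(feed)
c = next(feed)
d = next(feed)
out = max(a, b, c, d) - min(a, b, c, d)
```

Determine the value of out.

Step 1: Create generator and consume all values:
  a = next(feed) = 1
  b = next(feed) = 12
  c = next(feed) = 2
  d = next(feed) = 6
Step 2: max = 12, min = 1, out = 12 - 1 = 11.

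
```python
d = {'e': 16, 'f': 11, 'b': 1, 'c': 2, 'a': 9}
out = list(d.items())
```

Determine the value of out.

Step 1: d.items() returns (key, value) pairs in insertion order.
Therefore out = [('e', 16), ('f', 11), ('b', 1), ('c', 2), ('a', 9)].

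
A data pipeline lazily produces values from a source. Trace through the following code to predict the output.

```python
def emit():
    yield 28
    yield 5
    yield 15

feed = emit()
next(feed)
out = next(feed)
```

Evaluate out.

Step 1: emit() creates a generator.
Step 2: next(feed) yields 28 (consumed and discarded).
Step 3: next(feed) yields 5, assigned to out.
Therefore out = 5.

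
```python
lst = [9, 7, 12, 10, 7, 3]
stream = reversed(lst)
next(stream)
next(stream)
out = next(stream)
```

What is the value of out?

Step 1: reversed([9, 7, 12, 10, 7, 3]) gives iterator: [3, 7, 10, 12, 7, 9].
Step 2: First next() = 3, second next() = 7.
Step 3: Third next() = 10.
Therefore out = 10.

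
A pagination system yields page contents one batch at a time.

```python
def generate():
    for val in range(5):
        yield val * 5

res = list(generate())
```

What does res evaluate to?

Step 1: For each val in range(5), yield val * 5:
  val=0: yield 0 * 5 = 0
  val=1: yield 1 * 5 = 5
  val=2: yield 2 * 5 = 10
  val=3: yield 3 * 5 = 15
  val=4: yield 4 * 5 = 20
Therefore res = [0, 5, 10, 15, 20].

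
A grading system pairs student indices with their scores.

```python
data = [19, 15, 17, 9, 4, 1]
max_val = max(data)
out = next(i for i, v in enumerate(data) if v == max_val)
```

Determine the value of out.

Step 1: max([19, 15, 17, 9, 4, 1]) = 19.
Step 2: Find first index where value == 19:
  Index 0: 19 == 19, found!
Therefore out = 0.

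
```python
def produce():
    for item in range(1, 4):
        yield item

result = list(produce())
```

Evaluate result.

Step 1: The generator yields each value from range(1, 4).
Step 2: list() consumes all yields: [1, 2, 3].
Therefore result = [1, 2, 3].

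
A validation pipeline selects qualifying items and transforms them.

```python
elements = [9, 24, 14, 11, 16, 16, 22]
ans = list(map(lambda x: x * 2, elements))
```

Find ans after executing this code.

Step 1: Apply lambda x: x * 2 to each element:
  9 -> 18
  24 -> 48
  14 -> 28
  11 -> 22
  16 -> 32
  16 -> 32
  22 -> 44
Therefore ans = [18, 48, 28, 22, 32, 32, 44].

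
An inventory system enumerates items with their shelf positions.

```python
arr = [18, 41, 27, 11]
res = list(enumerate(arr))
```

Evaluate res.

Step 1: enumerate pairs each element with its index:
  (0, 18)
  (1, 41)
  (2, 27)
  (3, 11)
Therefore res = [(0, 18), (1, 41), (2, 27), (3, 11)].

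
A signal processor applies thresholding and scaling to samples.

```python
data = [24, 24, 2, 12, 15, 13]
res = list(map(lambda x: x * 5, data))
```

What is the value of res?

Step 1: Apply lambda x: x * 5 to each element:
  24 -> 120
  24 -> 120
  2 -> 10
  12 -> 60
  15 -> 75
  13 -> 65
Therefore res = [120, 120, 10, 60, 75, 65].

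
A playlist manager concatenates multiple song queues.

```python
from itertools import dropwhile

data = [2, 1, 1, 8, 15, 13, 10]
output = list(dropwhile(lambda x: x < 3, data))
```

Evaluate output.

Step 1: dropwhile drops elements while < 3:
  2 < 3: dropped
  1 < 3: dropped
  1 < 3: dropped
  8: kept (dropping stopped)
Step 2: Remaining elements kept regardless of condition.
Therefore output = [8, 15, 13, 10].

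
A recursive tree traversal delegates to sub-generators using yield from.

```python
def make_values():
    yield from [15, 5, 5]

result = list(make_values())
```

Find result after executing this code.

Step 1: yield from delegates to the iterable, yielding each element.
Step 2: Collected values: [15, 5, 5].
Therefore result = [15, 5, 5].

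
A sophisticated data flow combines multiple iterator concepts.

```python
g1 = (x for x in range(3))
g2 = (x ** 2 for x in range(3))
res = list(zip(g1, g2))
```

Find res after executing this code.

Step 1: g1 produces [0, 1, 2].
Step 2: g2 produces [0, 1, 4].
Step 3: zip pairs them: [(0, 0), (1, 1), (2, 4)].
Therefore res = [(0, 0), (1, 1), (2, 4)].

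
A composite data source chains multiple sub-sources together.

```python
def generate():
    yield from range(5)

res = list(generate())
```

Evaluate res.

Step 1: yield from delegates to the iterable, yielding each element.
Step 2: Collected values: [0, 1, 2, 3, 4].
Therefore res = [0, 1, 2, 3, 4].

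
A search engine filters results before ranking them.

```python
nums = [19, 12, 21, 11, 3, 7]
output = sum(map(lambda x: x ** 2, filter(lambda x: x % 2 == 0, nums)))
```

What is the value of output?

Step 1: Filter even numbers from [19, 12, 21, 11, 3, 7]: [12]
Step 2: Square each: [144]
Step 3: Sum = 144.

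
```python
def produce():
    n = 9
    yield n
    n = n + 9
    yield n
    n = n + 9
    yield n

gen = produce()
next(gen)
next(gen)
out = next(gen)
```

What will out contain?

Step 1: Trace through generator execution:
  Yield 1: n starts at 9, yield 9
  Yield 2: n = 9 + 9 = 18, yield 18
  Yield 3: n = 18 + 9 = 27, yield 27
Step 2: First next() gets 9, second next() gets the second value, third next() yields 27.
Therefore out = 27.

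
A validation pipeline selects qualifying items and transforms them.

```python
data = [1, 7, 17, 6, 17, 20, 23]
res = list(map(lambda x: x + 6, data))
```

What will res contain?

Step 1: Apply lambda x: x + 6 to each element:
  1 -> 7
  7 -> 13
  17 -> 23
  6 -> 12
  17 -> 23
  20 -> 26
  23 -> 29
Therefore res = [7, 13, 23, 12, 23, 26, 29].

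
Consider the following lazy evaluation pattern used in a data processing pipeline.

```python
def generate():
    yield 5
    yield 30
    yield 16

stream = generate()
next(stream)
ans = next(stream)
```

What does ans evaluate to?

Step 1: generate() creates a generator.
Step 2: next(stream) yields 5 (consumed and discarded).
Step 3: next(stream) yields 30, assigned to ans.
Therefore ans = 30.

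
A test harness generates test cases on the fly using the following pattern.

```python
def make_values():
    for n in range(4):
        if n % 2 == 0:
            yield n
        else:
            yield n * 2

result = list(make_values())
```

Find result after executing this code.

Step 1: For each n in range(4), yield n if even, else n*2:
  n=0 (even): yield 0
  n=1 (odd): yield 1*2 = 2
  n=2 (even): yield 2
  n=3 (odd): yield 3*2 = 6
Therefore result = [0, 2, 2, 6].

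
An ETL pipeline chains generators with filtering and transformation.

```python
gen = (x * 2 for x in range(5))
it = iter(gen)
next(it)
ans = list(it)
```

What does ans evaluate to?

Step 1: Generator produces [0, 2, 4, 6, 8].
Step 2: next(it) consumes first element (0).
Step 3: list(it) collects remaining: [2, 4, 6, 8].
Therefore ans = [2, 4, 6, 8].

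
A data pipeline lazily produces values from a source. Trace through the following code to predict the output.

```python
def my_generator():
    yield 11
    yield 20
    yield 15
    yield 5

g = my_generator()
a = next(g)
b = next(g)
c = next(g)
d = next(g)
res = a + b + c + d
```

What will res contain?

Step 1: Create generator and consume all values:
  a = next(g) = 11
  b = next(g) = 20
  c = next(g) = 15
  d = next(g) = 5
Step 2: res = 11 + 20 + 15 + 5 = 51.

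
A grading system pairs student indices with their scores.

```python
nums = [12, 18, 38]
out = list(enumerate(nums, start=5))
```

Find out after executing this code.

Step 1: enumerate with start=5:
  (5, 12)
  (6, 18)
  (7, 38)
Therefore out = [(5, 12), (6, 18), (7, 38)].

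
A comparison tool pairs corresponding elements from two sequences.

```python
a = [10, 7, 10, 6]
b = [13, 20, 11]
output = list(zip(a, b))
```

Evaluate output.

Step 1: zip stops at shortest (len(a)=4, len(b)=3):
  Index 0: (10, 13)
  Index 1: (7, 20)
  Index 2: (10, 11)
Step 2: Last element of a (6) has no pair, dropped.
Therefore output = [(10, 13), (7, 20), (10, 11)].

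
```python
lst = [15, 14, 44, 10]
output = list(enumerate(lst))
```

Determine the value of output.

Step 1: enumerate pairs each element with its index:
  (0, 15)
  (1, 14)
  (2, 44)
  (3, 10)
Therefore output = [(0, 15), (1, 14), (2, 44), (3, 10)].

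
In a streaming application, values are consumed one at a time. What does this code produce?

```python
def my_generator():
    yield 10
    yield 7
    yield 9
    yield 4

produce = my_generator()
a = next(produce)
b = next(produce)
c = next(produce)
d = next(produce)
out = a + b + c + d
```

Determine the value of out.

Step 1: Create generator and consume all values:
  a = next(produce) = 10
  b = next(produce) = 7
  c = next(produce) = 9
  d = next(produce) = 4
Step 2: out = 10 + 7 + 9 + 4 = 30.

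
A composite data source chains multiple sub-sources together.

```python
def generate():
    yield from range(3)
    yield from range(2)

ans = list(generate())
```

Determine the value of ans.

Step 1: Trace yields in order:
  yield 0
  yield 1
  yield 2
  yield 0
  yield 1
Therefore ans = [0, 1, 2, 0, 1].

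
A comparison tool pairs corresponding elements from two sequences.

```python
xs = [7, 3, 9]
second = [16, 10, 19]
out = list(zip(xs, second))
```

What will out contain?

Step 1: zip pairs elements at same index:
  Index 0: (7, 16)
  Index 1: (3, 10)
  Index 2: (9, 19)
Therefore out = [(7, 16), (3, 10), (9, 19)].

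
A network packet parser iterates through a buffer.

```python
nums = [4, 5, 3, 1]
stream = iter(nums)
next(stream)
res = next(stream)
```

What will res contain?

Step 1: Create iterator over [4, 5, 3, 1].
Step 2: next() consumes 4.
Step 3: next() returns 5.
Therefore res = 5.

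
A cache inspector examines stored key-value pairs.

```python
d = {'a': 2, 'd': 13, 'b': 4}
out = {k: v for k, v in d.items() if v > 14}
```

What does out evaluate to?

Step 1: Filter items where value > 14:
  'a': 2 <= 14: removed
  'd': 13 <= 14: removed
  'b': 4 <= 14: removed
Therefore out = {}.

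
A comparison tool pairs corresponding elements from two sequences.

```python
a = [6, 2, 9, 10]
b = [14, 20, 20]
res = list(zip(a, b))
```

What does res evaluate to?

Step 1: zip stops at shortest (len(a)=4, len(b)=3):
  Index 0: (6, 14)
  Index 1: (2, 20)
  Index 2: (9, 20)
Step 2: Last element of a (10) has no pair, dropped.
Therefore res = [(6, 14), (2, 20), (9, 20)].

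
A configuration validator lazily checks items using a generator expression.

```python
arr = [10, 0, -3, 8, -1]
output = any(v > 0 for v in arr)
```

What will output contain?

Step 1: Check v > 0 for each element in [10, 0, -3, 8, -1]:
  10 > 0: True
  0 > 0: False
  -3 > 0: False
  8 > 0: True
  -1 > 0: False
Step 2: any() returns True.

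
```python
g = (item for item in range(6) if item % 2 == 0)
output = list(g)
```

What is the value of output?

Step 1: Filter range(6) keeping only even values:
  item=0: even, included
  item=1: odd, excluded
  item=2: even, included
  item=3: odd, excluded
  item=4: even, included
  item=5: odd, excluded
Therefore output = [0, 2, 4].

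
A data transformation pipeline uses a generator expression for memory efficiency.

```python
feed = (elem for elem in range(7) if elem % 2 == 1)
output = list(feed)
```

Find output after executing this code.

Step 1: Filter range(7) keeping only odd values:
  elem=0: even, excluded
  elem=1: odd, included
  elem=2: even, excluded
  elem=3: odd, included
  elem=4: even, excluded
  elem=5: odd, included
  elem=6: even, excluded
Therefore output = [1, 3, 5].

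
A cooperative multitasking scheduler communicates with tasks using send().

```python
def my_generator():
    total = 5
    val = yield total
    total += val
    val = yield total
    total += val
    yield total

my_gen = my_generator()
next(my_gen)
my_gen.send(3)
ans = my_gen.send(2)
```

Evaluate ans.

Step 1: next() -> yield total=5.
Step 2: send(3) -> val=3, total = 5+3 = 8, yield 8.
Step 3: send(2) -> val=2, total = 8+2 = 10, yield 10.
Therefore ans = 10.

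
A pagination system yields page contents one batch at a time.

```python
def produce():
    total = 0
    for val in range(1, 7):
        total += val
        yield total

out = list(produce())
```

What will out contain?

Step 1: Generator accumulates running sum:
  val=1: total = 1, yield 1
  val=2: total = 3, yield 3
  val=3: total = 6, yield 6
  val=4: total = 10, yield 10
  val=5: total = 15, yield 15
  val=6: total = 21, yield 21
Therefore out = [1, 3, 6, 10, 15, 21].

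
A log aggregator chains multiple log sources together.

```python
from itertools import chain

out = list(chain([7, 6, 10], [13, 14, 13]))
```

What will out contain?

Step 1: chain() concatenates iterables: [7, 6, 10] + [13, 14, 13].
Therefore out = [7, 6, 10, 13, 14, 13].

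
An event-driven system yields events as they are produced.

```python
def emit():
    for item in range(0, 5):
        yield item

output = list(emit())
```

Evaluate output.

Step 1: The generator yields each value from range(0, 5).
Step 2: list() consumes all yields: [0, 1, 2, 3, 4].
Therefore output = [0, 1, 2, 3, 4].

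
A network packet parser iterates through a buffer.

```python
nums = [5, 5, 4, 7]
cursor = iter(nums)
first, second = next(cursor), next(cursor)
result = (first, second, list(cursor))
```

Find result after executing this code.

Step 1: Create iterator over [5, 5, 4, 7].
Step 2: first = 5, second = 5.
Step 3: Remaining elements: [4, 7].
Therefore result = (5, 5, [4, 7]).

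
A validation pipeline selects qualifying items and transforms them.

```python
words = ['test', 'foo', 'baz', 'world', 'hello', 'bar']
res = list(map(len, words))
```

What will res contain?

Step 1: Map len() to each word:
  'test' -> 4
  'foo' -> 3
  'baz' -> 3
  'world' -> 5
  'hello' -> 5
  'bar' -> 3
Therefore res = [4, 3, 3, 5, 5, 3].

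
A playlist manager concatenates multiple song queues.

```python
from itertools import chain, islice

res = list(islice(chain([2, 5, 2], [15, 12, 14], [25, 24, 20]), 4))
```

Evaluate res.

Step 1: chain([2, 5, 2], [15, 12, 14], [25, 24, 20]) = [2, 5, 2, 15, 12, 14, 25, 24, 20].
Step 2: islice takes first 4 elements: [2, 5, 2, 15].
Therefore res = [2, 5, 2, 15].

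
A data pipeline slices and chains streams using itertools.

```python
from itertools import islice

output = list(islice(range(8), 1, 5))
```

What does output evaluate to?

Step 1: islice(range(8), 1, 5) takes elements at indices [1, 5).
Step 2: Elements: [1, 2, 3, 4].
Therefore output = [1, 2, 3, 4].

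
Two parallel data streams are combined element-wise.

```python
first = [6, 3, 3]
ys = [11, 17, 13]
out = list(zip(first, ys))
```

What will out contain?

Step 1: zip pairs elements at same index:
  Index 0: (6, 11)
  Index 1: (3, 17)
  Index 2: (3, 13)
Therefore out = [(6, 11), (3, 17), (3, 13)].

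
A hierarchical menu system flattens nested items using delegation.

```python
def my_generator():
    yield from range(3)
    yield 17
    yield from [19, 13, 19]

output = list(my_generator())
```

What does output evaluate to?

Step 1: Trace yields in order:
  yield 0
  yield 1
  yield 2
  yield 17
  yield 19
  yield 13
  yield 19
Therefore output = [0, 1, 2, 17, 19, 13, 19].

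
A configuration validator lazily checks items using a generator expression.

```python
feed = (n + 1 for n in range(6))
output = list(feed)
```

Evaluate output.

Step 1: For each n in range(6), compute n+1:
  n=0: 0+1 = 1
  n=1: 1+1 = 2
  n=2: 2+1 = 3
  n=3: 3+1 = 4
  n=4: 4+1 = 5
  n=5: 5+1 = 6
Therefore output = [1, 2, 3, 4, 5, 6].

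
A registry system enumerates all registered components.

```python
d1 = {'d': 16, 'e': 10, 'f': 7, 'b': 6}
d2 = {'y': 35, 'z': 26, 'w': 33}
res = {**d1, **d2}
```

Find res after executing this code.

Step 1: Merge d1 and d2 (d2 values override on key conflicts).
Step 2: d1 has keys ['d', 'e', 'f', 'b'], d2 has keys ['y', 'z', 'w'].
Therefore res = {'d': 16, 'e': 10, 'f': 7, 'b': 6, 'y': 35, 'z': 26, 'w': 33}.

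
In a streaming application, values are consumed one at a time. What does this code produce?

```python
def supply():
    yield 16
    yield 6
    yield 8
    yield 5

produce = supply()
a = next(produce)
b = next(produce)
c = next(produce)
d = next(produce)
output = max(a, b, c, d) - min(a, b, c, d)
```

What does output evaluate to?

Step 1: Create generator and consume all values:
  a = next(produce) = 16
  b = next(produce) = 6
  c = next(produce) = 8
  d = next(produce) = 5
Step 2: max = 16, min = 5, output = 16 - 5 = 11.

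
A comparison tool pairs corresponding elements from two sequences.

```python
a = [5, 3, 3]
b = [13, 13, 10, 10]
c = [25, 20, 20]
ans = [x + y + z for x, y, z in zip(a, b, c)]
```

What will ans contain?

Step 1: zip three lists (truncates to shortest, len=3):
  5 + 13 + 25 = 43
  3 + 13 + 20 = 36
  3 + 10 + 20 = 33
Therefore ans = [43, 36, 33].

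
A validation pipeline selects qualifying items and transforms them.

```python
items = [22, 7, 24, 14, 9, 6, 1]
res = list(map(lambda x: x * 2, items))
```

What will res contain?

Step 1: Apply lambda x: x * 2 to each element:
  22 -> 44
  7 -> 14
  24 -> 48
  14 -> 28
  9 -> 18
  6 -> 12
  1 -> 2
Therefore res = [44, 14, 48, 28, 18, 12, 2].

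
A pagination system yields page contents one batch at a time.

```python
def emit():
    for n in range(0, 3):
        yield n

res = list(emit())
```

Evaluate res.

Step 1: The generator yields each value from range(0, 3).
Step 2: list() consumes all yields: [0, 1, 2].
Therefore res = [0, 1, 2].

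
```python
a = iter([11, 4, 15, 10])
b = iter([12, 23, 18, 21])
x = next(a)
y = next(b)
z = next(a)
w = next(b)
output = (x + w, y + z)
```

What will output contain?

Step 1: a iterates [11, 4, 15, 10], b iterates [12, 23, 18, 21].
Step 2: x = next(a) = 11, y = next(b) = 12.
Step 3: z = next(a) = 4, w = next(b) = 23.
Step 4: output = (11 + 23, 12 + 4) = (34, 16).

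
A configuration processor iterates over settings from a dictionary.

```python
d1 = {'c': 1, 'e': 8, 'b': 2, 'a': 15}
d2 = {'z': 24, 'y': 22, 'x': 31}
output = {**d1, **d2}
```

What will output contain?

Step 1: Merge d1 and d2 (d2 values override on key conflicts).
Step 2: d1 has keys ['c', 'e', 'b', 'a'], d2 has keys ['z', 'y', 'x'].
Therefore output = {'c': 1, 'e': 8, 'b': 2, 'a': 15, 'z': 24, 'y': 22, 'x': 31}.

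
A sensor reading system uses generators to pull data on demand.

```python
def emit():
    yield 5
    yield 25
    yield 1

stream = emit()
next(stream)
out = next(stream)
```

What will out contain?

Step 1: emit() creates a generator.
Step 2: next(stream) yields 5 (consumed and discarded).
Step 3: next(stream) yields 25, assigned to out.
Therefore out = 25.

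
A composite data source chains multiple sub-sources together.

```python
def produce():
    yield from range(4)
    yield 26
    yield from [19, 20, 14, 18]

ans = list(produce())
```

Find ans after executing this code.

Step 1: Trace yields in order:
  yield 0
  yield 1
  yield 2
  yield 3
  yield 26
  yield 19
  yield 20
  yield 14
  yield 18
Therefore ans = [0, 1, 2, 3, 26, 19, 20, 14, 18].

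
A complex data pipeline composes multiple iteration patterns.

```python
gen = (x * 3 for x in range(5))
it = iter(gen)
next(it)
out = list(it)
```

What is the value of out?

Step 1: Generator produces [0, 3, 6, 9, 12].
Step 2: next(it) consumes first element (0).
Step 3: list(it) collects remaining: [3, 6, 9, 12].
Therefore out = [3, 6, 9, 12].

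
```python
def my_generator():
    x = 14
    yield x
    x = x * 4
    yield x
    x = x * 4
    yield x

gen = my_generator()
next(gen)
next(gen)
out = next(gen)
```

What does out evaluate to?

Step 1: Trace through generator execution:
  Yield 1: x starts at 14, yield 14
  Yield 2: x = 14 * 4 = 56, yield 56
  Yield 3: x = 56 * 4 = 224, yield 224
Step 2: First next() gets 14, second next() gets the second value, third next() yields 224.
Therefore out = 224.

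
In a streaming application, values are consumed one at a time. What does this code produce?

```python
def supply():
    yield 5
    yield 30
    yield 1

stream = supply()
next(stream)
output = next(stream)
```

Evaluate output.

Step 1: supply() creates a generator.
Step 2: next(stream) yields 5 (consumed and discarded).
Step 3: next(stream) yields 30, assigned to output.
Therefore output = 30.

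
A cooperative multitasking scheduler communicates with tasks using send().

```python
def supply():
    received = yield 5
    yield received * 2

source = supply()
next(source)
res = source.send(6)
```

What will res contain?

Step 1: next(source) advances to first yield, producing 5.
Step 2: send(6) resumes, received = 6.
Step 3: yield received * 2 = 6 * 2 = 12.
Therefore res = 12.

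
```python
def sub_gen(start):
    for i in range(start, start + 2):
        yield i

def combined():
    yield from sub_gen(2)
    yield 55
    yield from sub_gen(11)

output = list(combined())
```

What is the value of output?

Step 1: combined() delegates to sub_gen(2):
  yield 2
  yield 3
Step 2: yield 55
Step 3: Delegates to sub_gen(11):
  yield 11
  yield 12
Therefore output = [2, 3, 55, 11, 12].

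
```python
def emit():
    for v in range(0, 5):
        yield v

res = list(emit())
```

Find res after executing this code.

Step 1: The generator yields each value from range(0, 5).
Step 2: list() consumes all yields: [0, 1, 2, 3, 4].
Therefore res = [0, 1, 2, 3, 4].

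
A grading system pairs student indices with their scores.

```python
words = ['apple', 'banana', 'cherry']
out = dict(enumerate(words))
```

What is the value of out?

Step 1: enumerate pairs indices with words:
  0 -> 'apple'
  1 -> 'banana'
  2 -> 'cherry'
Therefore out = {0: 'apple', 1: 'banana', 2: 'cherry'}.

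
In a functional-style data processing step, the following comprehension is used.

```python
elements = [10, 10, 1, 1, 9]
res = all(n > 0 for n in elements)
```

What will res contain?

Step 1: Check n > 0 for each element in [10, 10, 1, 1, 9]:
  10 > 0: True
  10 > 0: True
  1 > 0: True
  1 > 0: True
  9 > 0: True
Step 2: all() returns True.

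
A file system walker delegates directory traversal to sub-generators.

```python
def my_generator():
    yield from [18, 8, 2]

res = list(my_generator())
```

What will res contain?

Step 1: yield from delegates to the iterable, yielding each element.
Step 2: Collected values: [18, 8, 2].
Therefore res = [18, 8, 2].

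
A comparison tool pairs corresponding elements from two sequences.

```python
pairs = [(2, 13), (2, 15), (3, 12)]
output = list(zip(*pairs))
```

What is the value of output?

Step 1: zip(*pairs) transposes: unzips [(2, 13), (2, 15), (3, 12)] into separate sequences.
Step 2: First elements: (2, 2, 3), second elements: (13, 15, 12).
Therefore output = [(2, 2, 3), (13, 15, 12)].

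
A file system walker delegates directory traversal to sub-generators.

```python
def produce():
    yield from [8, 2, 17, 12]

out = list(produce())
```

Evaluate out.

Step 1: yield from delegates to the iterable, yielding each element.
Step 2: Collected values: [8, 2, 17, 12].
Therefore out = [8, 2, 17, 12].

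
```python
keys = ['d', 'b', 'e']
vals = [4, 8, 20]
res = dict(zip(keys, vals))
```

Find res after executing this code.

Step 1: zip pairs keys with values:
  'd' -> 4
  'b' -> 8
  'e' -> 20
Therefore res = {'d': 4, 'b': 8, 'e': 20}.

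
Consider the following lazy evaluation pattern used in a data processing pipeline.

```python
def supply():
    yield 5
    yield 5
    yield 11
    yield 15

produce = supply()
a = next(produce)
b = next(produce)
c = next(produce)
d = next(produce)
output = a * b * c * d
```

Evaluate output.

Step 1: Create generator and consume all values:
  a = next(produce) = 5
  b = next(produce) = 5
  c = next(produce) = 11
  d = next(produce) = 15
Step 2: output = 5 * 5 * 11 * 15 = 4125.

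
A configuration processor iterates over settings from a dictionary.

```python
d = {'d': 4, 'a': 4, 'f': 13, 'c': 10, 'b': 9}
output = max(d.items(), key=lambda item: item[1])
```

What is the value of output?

Step 1: Find item with maximum value:
  ('d', 4)
  ('a', 4)
  ('f', 13)
  ('c', 10)
  ('b', 9)
Step 2: Maximum value is 13 at key 'f'.
Therefore output = ('f', 13).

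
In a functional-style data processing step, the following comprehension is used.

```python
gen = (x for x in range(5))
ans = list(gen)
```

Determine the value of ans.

Step 1: Generator expression iterates range(5): [0, 1, 2, 3, 4].
Step 2: list() collects all values.
Therefore ans = [0, 1, 2, 3, 4].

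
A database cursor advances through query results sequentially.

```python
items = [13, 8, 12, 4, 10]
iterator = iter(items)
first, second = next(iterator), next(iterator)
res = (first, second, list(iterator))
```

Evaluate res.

Step 1: Create iterator over [13, 8, 12, 4, 10].
Step 2: first = 13, second = 8.
Step 3: Remaining elements: [12, 4, 10].
Therefore res = (13, 8, [12, 4, 10]).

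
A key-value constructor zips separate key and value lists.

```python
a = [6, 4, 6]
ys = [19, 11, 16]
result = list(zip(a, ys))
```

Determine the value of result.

Step 1: zip pairs elements at same index:
  Index 0: (6, 19)
  Index 1: (4, 11)
  Index 2: (6, 16)
Therefore result = [(6, 19), (4, 11), (6, 16)].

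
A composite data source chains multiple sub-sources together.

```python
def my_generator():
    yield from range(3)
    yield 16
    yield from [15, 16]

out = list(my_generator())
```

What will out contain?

Step 1: Trace yields in order:
  yield 0
  yield 1
  yield 2
  yield 16
  yield 15
  yield 16
Therefore out = [0, 1, 2, 16, 15, 16].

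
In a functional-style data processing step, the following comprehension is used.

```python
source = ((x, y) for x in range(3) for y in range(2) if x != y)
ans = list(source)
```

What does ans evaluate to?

Step 1: Nested generator over range(3) x range(2) where x != y:
  (0, 0): excluded (x == y)
  (0, 1): included
  (1, 0): included
  (1, 1): excluded (x == y)
  (2, 0): included
  (2, 1): included
Therefore ans = [(0, 1), (1, 0), (2, 0), (2, 1)].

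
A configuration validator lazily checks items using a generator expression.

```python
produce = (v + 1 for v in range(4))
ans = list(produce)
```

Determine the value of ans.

Step 1: For each v in range(4), compute v+1:
  v=0: 0+1 = 1
  v=1: 1+1 = 2
  v=2: 2+1 = 3
  v=3: 3+1 = 4
Therefore ans = [1, 2, 3, 4].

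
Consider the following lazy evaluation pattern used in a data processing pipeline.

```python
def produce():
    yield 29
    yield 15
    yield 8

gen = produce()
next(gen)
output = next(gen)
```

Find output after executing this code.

Step 1: produce() creates a generator.
Step 2: next(gen) yields 29 (consumed and discarded).
Step 3: next(gen) yields 15, assigned to output.
Therefore output = 15.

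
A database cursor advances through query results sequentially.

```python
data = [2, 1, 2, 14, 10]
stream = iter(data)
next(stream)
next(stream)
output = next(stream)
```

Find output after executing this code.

Step 1: Create iterator over [2, 1, 2, 14, 10].
Step 2: next() consumes 2.
Step 3: next() consumes 1.
Step 4: next() returns 2.
Therefore output = 2.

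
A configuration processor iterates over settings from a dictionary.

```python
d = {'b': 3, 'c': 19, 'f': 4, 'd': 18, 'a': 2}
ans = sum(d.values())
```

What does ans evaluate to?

Step 1: d.values() = [3, 19, 4, 18, 2].
Step 2: sum = 46.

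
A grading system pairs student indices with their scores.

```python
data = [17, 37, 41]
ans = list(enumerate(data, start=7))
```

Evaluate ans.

Step 1: enumerate with start=7:
  (7, 17)
  (8, 37)
  (9, 41)
Therefore ans = [(7, 17), (8, 37), (9, 41)].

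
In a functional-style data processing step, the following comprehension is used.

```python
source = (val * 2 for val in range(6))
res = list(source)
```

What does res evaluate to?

Step 1: For each val in range(6), compute val*2:
  val=0: 0*2 = 0
  val=1: 1*2 = 2
  val=2: 2*2 = 4
  val=3: 3*2 = 6
  val=4: 4*2 = 8
  val=5: 5*2 = 10
Therefore res = [0, 2, 4, 6, 8, 10].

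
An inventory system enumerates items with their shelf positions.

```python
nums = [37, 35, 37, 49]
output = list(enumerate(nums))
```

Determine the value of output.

Step 1: enumerate pairs each element with its index:
  (0, 37)
  (1, 35)
  (2, 37)
  (3, 49)
Therefore output = [(0, 37), (1, 35), (2, 37), (3, 49)].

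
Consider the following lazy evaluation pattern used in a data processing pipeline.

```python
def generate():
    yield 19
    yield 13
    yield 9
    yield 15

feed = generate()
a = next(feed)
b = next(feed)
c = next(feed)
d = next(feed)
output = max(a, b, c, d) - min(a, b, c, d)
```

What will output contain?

Step 1: Create generator and consume all values:
  a = next(feed) = 19
  b = next(feed) = 13
  c = next(feed) = 9
  d = next(feed) = 15
Step 2: max = 19, min = 9, output = 19 - 9 = 10.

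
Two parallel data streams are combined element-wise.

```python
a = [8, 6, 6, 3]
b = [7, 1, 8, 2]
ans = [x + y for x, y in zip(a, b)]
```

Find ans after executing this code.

Step 1: Add corresponding elements:
  8 + 7 = 15
  6 + 1 = 7
  6 + 8 = 14
  3 + 2 = 5
Therefore ans = [15, 7, 14, 5].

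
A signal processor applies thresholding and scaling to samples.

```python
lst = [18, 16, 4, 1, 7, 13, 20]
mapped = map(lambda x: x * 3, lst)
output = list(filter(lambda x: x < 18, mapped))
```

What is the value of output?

Step 1: Map x * 3:
  18 -> 54
  16 -> 48
  4 -> 12
  1 -> 3
  7 -> 21
  13 -> 39
  20 -> 60
Step 2: Filter for < 18:
  54: removed
  48: removed
  12: kept
  3: kept
  21: removed
  39: removed
  60: removed
Therefore output = [12, 3].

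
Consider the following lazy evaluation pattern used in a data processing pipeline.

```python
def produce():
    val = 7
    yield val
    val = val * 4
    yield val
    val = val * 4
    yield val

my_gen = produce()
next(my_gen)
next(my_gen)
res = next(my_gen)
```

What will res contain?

Step 1: Trace through generator execution:
  Yield 1: val starts at 7, yield 7
  Yield 2: val = 7 * 4 = 28, yield 28
  Yield 3: val = 28 * 4 = 112, yield 112
Step 2: First next() gets 7, second next() gets the second value, third next() yields 112.
Therefore res = 112.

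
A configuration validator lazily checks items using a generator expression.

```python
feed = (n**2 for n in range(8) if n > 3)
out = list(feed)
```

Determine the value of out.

Step 1: For range(8), keep n > 3, then square:
  n=0: 0 <= 3, excluded
  n=1: 1 <= 3, excluded
  n=2: 2 <= 3, excluded
  n=3: 3 <= 3, excluded
  n=4: 4 > 3, yield 4**2 = 16
  n=5: 5 > 3, yield 5**2 = 25
  n=6: 6 > 3, yield 6**2 = 36
  n=7: 7 > 3, yield 7**2 = 49
Therefore out = [16, 25, 36, 49].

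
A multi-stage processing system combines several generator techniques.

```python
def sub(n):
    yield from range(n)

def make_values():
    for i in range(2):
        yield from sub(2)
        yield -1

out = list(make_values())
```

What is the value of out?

Step 1: For each i in range(2):
  i=0: yield from sub(2) -> [0, 1], then yield -1
  i=1: yield from sub(2) -> [0, 1], then yield -1
Therefore out = [0, 1, -1, 0, 1, -1].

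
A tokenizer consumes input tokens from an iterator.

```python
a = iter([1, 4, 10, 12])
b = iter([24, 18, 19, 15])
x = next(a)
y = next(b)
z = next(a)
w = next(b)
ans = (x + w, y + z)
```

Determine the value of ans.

Step 1: a iterates [1, 4, 10, 12], b iterates [24, 18, 19, 15].
Step 2: x = next(a) = 1, y = next(b) = 24.
Step 3: z = next(a) = 4, w = next(b) = 18.
Step 4: ans = (1 + 18, 24 + 4) = (19, 28).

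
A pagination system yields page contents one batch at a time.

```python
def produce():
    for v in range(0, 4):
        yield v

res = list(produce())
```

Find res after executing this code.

Step 1: The generator yields each value from range(0, 4).
Step 2: list() consumes all yields: [0, 1, 2, 3].
Therefore res = [0, 1, 2, 3].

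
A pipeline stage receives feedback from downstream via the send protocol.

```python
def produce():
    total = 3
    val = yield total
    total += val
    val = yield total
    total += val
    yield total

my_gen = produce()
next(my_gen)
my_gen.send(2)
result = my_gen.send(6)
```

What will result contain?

Step 1: next() -> yield total=3.
Step 2: send(2) -> val=2, total = 3+2 = 5, yield 5.
Step 3: send(6) -> val=6, total = 5+6 = 11, yield 11.
Therefore result = 11.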